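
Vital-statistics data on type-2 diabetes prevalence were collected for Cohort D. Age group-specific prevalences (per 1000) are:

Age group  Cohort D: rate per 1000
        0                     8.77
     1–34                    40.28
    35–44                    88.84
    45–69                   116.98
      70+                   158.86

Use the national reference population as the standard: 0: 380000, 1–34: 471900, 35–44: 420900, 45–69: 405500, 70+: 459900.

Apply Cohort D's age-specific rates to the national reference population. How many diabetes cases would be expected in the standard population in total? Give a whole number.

Expected diabetes cases = Σ (standard pop × age-specific rate ÷ 1000)
= 380000×8.77/1000 + 471900×40.28/1000 + 420900×88.84/1000 + 405500×116.98/1000 + 459900×158.86/1000
= 3332.60 + 19008.13 + 37392.76 + 47435.39 + 73059.71 = 180228.59.

180229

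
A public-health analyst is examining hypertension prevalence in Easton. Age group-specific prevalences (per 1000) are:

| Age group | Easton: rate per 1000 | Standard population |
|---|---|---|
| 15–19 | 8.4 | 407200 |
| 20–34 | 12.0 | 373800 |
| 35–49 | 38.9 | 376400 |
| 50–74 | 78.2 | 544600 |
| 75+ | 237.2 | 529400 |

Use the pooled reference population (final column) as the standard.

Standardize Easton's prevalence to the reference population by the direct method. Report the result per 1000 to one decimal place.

85.5

Standard total = 2231400; weights = 0.1825, 0.1675, 0.1687, 0.2441, 0.2373.
Standardized rate: 0.1825×8.4 + 0.1675×12.0 + 0.1687×38.9 + 0.2441×78.2 + 0.2373×237.2 = 85.4663 per 1000.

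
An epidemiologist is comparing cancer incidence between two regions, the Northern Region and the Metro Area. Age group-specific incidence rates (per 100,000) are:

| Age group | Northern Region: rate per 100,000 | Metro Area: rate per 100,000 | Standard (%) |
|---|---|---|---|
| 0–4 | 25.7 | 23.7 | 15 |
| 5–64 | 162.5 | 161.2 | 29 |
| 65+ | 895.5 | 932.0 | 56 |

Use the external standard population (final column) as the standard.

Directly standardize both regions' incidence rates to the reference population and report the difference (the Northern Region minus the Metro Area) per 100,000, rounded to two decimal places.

Standard weights: 0.15, 0.29, 0.56.
The Northern Region: 0.1500×25.7 + 0.2900×162.5 + 0.5600×895.5 = 552.4600 per 100,000.
The Metro Area: 0.1500×23.7 + 0.2900×161.2 + 0.5600×932.0 = 572.2230 per 100,000.
Difference = 552.4600 − 572.2230 = -19.7630.

-19.76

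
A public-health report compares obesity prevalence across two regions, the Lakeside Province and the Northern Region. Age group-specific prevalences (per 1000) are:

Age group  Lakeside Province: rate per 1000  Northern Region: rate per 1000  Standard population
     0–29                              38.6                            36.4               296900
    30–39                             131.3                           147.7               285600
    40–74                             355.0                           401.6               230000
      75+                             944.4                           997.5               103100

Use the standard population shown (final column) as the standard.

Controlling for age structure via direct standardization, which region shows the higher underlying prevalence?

Standard total = 915600; weights = 0.3243, 0.3119, 0.2512, 0.1126.
The Lakeside Province: 0.3243×38.6 + 0.3119×131.3 + 0.2512×355.0 + 0.1126×944.4 = 248.9922 per 1000.
The Northern Region: 0.3243×36.4 + 0.3119×147.7 + 0.2512×401.6 + 0.1126×997.5 = 271.0797 per 1000.

Northern Region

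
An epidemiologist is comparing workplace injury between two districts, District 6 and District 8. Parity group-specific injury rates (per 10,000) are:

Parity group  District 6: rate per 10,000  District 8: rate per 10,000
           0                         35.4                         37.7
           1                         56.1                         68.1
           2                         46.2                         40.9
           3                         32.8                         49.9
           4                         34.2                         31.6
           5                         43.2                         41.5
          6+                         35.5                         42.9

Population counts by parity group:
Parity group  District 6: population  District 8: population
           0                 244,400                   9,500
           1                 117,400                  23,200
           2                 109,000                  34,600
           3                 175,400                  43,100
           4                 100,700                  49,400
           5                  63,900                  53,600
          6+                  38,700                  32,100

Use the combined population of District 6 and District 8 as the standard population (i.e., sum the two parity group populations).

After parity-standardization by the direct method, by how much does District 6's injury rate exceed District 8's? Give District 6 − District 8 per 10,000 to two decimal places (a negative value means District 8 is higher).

-4.73

Combined standard total = 1,095,000; weights = 0.2319, 0.1284, 0.1311, 0.1995, 0.1371, 0.1073, 0.0647.
District 6: 0.2319×35.4 + 0.1284×56.1 + 0.1311×46.2 + 0.1995×32.8 + 0.1371×34.2 + 0.1073×43.2 + 0.0647×35.5 = 39.6344 per 10,000.
District 8: 0.2319×37.7 + 0.1284×68.1 + 0.1311×40.9 + 0.1995×49.9 + 0.1371×31.6 + 0.1073×41.5 + 0.0647×42.9 = 44.3653 per 10,000.
Difference = 39.6344 − 44.3653 = -4.7309.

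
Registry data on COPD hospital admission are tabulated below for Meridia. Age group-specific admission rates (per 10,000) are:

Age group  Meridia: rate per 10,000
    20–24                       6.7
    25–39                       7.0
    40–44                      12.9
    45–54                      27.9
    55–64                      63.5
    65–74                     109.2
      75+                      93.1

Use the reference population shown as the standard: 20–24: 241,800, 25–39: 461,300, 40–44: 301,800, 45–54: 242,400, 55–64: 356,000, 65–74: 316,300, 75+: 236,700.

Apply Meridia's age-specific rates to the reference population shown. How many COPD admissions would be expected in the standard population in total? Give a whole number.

9469

Expected COPD admissions = Σ (standard pop × age-specific rate ÷ 10,000)
= 241,800×6.7/10,000 + 461,300×7.0/10,000 + 301,800×12.9/10,000 + 242,400×27.9/10,000 + 356,000×63.5/10,000 + 316,300×109.2/10,000 + 236,700×93.1/10,000
= 162.01 + 322.91 + 389.32 + 676.30 + 2260.60 + 3454.00 + 2203.68 = 9468.81.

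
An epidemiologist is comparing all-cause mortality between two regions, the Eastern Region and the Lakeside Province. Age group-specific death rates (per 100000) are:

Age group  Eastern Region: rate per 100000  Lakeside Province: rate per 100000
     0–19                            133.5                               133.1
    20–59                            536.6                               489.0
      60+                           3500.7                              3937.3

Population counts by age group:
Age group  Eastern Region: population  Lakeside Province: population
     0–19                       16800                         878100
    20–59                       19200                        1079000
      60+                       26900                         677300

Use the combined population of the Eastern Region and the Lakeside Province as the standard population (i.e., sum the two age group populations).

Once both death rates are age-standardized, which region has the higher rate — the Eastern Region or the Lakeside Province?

Lakeside Province

Combined standard total = 2697300; weights = 0.3318, 0.4071, 0.2611.
The Eastern Region: 0.3318×133.5 + 0.4071×536.6 + 0.2611×3500.7 = 1176.7161 per 100000.
The Lakeside Province: 0.3318×133.1 + 0.4071×489.0 + 0.2611×3937.3 = 1271.1888 per 100000.
The crude rates (1696.57 vs 1256.92) would put the Eastern Region higher, but that reflects its age composition; once standardized to a common age structure, the Lakeside Province has the higher underlying rate.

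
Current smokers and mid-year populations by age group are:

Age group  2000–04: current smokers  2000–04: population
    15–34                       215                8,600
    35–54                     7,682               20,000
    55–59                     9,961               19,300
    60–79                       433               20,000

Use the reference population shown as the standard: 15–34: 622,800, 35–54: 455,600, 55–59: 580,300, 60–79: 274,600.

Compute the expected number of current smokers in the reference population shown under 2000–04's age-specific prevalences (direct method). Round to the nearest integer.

Age-specific rates per 1,000 for 2000–04: 25.000, 384.100, 516.114, 21.650.
Expected current smokers = Σ (standard pop × age-specific rate ÷ 1,000)
= 622,800×25.000/1,000 + 455,600×384.100/1,000 + 580,300×516.114/1,000 + 274,600×21.650/1,000
= 15570.00 + 174995.96 + 299500.95 + 5945.09 = 496012.00.

496012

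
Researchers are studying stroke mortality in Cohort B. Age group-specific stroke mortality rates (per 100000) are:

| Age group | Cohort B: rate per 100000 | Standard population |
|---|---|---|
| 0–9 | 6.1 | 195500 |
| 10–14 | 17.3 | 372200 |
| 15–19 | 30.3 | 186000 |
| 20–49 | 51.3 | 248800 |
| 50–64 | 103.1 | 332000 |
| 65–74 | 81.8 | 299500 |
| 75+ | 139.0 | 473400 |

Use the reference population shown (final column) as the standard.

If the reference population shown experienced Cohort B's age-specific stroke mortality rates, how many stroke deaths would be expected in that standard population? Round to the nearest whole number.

Expected stroke deaths = Σ (standard pop × age-specific rate ÷ 100000)
= 195500×6.1/100000 + 372200×17.3/100000 + 186000×30.3/100000 + 248800×51.3/100000 + 332000×103.1/100000 + 299500×81.8/100000 + 473400×139.0/100000
= 11.93 + 64.39 + 56.36 + 127.63 + 342.29 + 244.99 + 658.03 = 1505.62.

1506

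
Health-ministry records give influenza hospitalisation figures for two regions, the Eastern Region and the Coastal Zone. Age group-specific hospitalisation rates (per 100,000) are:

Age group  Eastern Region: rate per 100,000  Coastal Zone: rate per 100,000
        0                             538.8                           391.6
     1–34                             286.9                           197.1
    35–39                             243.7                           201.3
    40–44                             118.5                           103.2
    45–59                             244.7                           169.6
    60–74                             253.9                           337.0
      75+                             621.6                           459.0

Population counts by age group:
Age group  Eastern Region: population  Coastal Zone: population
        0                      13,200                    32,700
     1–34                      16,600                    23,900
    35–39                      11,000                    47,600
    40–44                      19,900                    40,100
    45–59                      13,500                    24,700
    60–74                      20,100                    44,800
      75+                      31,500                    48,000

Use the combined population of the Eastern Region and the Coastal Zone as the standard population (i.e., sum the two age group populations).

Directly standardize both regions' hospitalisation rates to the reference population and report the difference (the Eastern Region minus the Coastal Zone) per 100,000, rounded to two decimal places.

Combined standard total = 387,600; weights = 0.1184, 0.1045, 0.1512, 0.1548, 0.0986, 0.1674, 0.2051.
The Eastern Region: 0.1184×538.8 + 0.1045×286.9 + 0.1512×243.7 + 0.1548×118.5 + 0.0986×244.7 + 0.1674×253.9 + 0.2051×621.6 = 343.0961 per 100,000.
The Coastal Zone: 0.1184×391.6 + 0.1045×197.1 + 0.1512×201.3 + 0.1548×103.2 + 0.0986×169.6 + 0.1674×337.0 + 0.2051×459.0 = 280.6648 per 100,000.
Difference = 343.0961 − 280.6648 = 62.4312.

62.43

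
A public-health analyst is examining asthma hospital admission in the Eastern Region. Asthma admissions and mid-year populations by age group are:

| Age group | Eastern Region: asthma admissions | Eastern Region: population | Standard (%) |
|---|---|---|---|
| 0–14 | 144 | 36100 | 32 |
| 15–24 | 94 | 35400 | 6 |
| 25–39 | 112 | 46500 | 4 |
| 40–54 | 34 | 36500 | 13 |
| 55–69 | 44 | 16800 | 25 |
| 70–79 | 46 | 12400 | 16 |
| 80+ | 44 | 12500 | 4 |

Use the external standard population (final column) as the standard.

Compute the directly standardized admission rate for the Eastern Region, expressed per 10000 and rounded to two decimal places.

Age-specific rates per 10000 for the Eastern Region: 39.89, 26.55, 24.09, 9.32, 26.19, 37.10, 35.20.
Standard weights: 0.32, 0.06, 0.04, 0.13, 0.25, 0.16, 0.04.
Standardized rate: 0.3200×39.89 + 0.0600×26.55 + 0.0400×24.09 + 0.1300×9.32 + 0.2500×26.19 + 0.1600×37.10 + 0.0400×35.20 = 30.4233 per 10000.

30.42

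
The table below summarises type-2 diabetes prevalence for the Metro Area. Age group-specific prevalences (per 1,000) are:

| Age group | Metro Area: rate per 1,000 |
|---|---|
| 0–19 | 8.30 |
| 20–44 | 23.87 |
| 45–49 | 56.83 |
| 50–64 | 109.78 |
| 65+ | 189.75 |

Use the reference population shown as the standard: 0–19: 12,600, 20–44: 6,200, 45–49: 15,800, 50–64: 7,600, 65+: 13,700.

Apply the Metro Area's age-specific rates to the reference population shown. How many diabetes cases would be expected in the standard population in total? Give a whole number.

4584

Expected diabetes cases = Σ (standard pop × age-specific rate ÷ 1,000)
= 12,600×8.30/1,000 + 6,200×23.87/1,000 + 15,800×56.83/1,000 + 7,600×109.78/1,000 + 13,700×189.75/1,000
= 104.58 + 147.99 + 897.91 + 834.33 + 2599.57 = 4584.39.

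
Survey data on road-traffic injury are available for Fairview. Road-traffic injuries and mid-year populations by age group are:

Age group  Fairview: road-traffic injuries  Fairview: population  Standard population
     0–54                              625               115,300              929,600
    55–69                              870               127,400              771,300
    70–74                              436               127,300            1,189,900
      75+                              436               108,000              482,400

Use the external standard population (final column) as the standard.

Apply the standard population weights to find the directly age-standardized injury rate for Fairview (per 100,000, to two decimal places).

484.08

Age-specific rates per 100,000 for Fairview: 542.06, 682.89, 342.50, 403.70.
Standard total = 3,373,200; weights = 0.2756, 0.2287, 0.3528, 0.1430.
Standardized rate: 0.2756×542.06 + 0.2287×682.89 + 0.3528×342.50 + 0.1430×403.70 = 484.0804 per 100,000.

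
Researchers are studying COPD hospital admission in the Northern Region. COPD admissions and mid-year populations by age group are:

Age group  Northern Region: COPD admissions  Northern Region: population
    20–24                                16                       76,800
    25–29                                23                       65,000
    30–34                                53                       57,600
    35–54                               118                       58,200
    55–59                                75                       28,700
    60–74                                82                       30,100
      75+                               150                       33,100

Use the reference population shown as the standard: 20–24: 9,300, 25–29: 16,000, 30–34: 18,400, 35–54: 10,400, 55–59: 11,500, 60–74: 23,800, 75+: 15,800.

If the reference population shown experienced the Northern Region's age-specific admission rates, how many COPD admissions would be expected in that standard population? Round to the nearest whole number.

Age-specific rates per 10,000 for the Northern Region: 2.08, 3.54, 9.20, 20.27, 26.13, 27.24, 45.32.
Expected COPD admissions = Σ (standard pop × age-specific rate ÷ 10,000)
= 9,300×2.08/10,000 + 16,000×3.54/10,000 + 18,400×9.20/10,000 + 10,400×20.27/10,000 + 11,500×26.13/10,000 + 23,800×27.24/10,000 + 15,800×45.32/10,000
= 1.94 + 5.66 + 16.93 + 21.09 + 30.05 + 64.84 + 71.60 = 212.11.

212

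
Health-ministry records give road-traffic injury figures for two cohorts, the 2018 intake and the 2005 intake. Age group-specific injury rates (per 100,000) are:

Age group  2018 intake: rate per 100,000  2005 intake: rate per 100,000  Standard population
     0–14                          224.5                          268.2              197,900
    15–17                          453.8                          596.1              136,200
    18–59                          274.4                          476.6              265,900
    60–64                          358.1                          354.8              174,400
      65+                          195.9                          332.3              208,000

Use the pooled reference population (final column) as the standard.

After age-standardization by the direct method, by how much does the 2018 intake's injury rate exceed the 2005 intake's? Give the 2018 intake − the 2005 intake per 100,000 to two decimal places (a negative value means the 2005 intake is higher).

-111.55

Standard total = 982,400; weights = 0.2014, 0.1386, 0.2707, 0.1775, 0.2117.
The 2018 intake: 0.2014×224.5 + 0.1386×453.8 + 0.2707×274.4 + 0.1775×358.1 + 0.2117×195.9 = 287.4582 per 100,000.
The 2005 intake: 0.2014×268.2 + 0.1386×596.1 + 0.2707×476.6 + 0.1775×354.8 + 0.2117×332.3 = 399.0117 per 100,000.
Difference = 287.4582 − 399.0117 = -111.5535.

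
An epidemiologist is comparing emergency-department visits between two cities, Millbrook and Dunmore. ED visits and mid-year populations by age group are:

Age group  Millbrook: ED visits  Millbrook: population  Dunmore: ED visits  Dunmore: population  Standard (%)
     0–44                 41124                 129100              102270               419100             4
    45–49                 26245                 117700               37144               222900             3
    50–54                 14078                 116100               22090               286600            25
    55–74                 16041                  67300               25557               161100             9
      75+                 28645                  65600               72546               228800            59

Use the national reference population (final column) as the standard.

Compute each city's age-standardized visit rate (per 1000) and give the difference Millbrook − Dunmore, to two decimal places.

Age-specific rates per 1000 for Millbrook: 318.544, 222.982, 121.258, 238.351, 436.662.
For Dunmore: 244.023, 166.640, 77.076, 158.641, 317.072.
Standard weights: 0.04, 0.03, 0.25, 0.09, 0.59.
Millbrook: 0.0400×318.544 + 0.0300×222.982 + 0.2500×121.258 + 0.0900×238.351 + 0.5900×436.662 = 328.8275 per 1000.
Dunmore: 0.0400×244.023 + 0.0300×166.640 + 0.2500×77.076 + 0.0900×158.641 + 0.5900×317.072 = 235.3791 per 1000.
Difference = 328.8275 − 235.3791 = 93.4484.

93.45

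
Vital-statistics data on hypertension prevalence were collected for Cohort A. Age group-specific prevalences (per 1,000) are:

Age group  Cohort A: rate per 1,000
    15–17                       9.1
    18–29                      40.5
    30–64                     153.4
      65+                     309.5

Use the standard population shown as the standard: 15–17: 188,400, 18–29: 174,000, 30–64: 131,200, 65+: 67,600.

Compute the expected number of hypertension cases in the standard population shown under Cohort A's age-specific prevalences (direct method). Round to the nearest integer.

Expected hypertension cases = Σ (standard pop × age-specific rate ÷ 1,000)
= 188,400×9.1/1,000 + 174,000×40.5/1,000 + 131,200×153.4/1,000 + 67,600×309.5/1,000
= 1714.44 + 7047.00 + 20126.08 + 20922.20 = 49809.72.

49810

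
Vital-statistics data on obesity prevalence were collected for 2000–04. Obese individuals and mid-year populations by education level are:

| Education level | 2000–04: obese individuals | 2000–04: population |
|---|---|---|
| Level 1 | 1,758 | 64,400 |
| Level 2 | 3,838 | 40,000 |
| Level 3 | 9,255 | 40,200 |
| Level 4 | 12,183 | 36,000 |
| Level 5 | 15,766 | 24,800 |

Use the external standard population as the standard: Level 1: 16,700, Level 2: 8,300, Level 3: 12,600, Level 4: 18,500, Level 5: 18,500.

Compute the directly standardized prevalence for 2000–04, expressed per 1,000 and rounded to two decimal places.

Education-specific rates per 1,000 for 2000–04: 27.298, 95.950, 230.224, 338.417, 635.726.
Standard total = 74,600; weights = 0.2239, 0.1113, 0.1689, 0.2480, 0.2480.
Standardized rate: 0.2239×27.298 + 0.1113×95.950 + 0.1689×230.224 + 0.2480×338.417 + 0.2480×635.726 = 297.2483 per 1,000.

297.25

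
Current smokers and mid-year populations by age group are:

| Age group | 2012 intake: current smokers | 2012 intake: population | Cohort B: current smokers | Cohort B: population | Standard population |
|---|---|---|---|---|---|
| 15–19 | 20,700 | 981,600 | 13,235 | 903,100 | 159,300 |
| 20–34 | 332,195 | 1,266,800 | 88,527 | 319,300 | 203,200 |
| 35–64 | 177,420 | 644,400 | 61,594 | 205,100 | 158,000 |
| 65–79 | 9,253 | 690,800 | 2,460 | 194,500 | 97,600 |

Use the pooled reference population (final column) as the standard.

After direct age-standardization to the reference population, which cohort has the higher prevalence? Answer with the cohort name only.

Cohort B

Age-specific rates per 1,000 for the 2012 intake: 21.088, 262.232, 275.326, 13.395.
For Cohort B: 14.655, 277.253, 300.312, 12.648.
Standard total = 618,100; weights = 0.2577, 0.3287, 0.2556, 0.1579.
The 2012 intake: 0.2577×21.088 + 0.3287×262.232 + 0.2556×275.326 + 0.1579×13.395 = 164.1378 per 1,000.
Cohort B: 0.2577×14.655 + 0.3287×277.253 + 0.2556×300.312 + 0.1579×12.648 = 173.6874 per 1,000.
The crude rates (150.57 vs 102.23) would put the 2012 intake higher, but that reflects its age composition; once standardized to a common age structure, Cohort B has the higher underlying rate.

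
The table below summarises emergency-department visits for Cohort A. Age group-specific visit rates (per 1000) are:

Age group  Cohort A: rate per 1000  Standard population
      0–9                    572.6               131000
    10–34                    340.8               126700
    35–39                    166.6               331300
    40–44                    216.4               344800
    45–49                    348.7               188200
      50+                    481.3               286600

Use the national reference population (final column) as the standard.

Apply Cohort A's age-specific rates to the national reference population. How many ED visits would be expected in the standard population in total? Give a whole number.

451565

Expected ED visits = Σ (standard pop × age-specific rate ÷ 1000)
= 131000×572.6/1000 + 126700×340.8/1000 + 331300×166.6/1000 + 344800×216.4/1000 + 188200×348.7/1000 + 286600×481.3/1000
= 75010.60 + 43179.36 + 55194.58 + 74614.72 + 65625.34 + 137940.58 = 451565.18.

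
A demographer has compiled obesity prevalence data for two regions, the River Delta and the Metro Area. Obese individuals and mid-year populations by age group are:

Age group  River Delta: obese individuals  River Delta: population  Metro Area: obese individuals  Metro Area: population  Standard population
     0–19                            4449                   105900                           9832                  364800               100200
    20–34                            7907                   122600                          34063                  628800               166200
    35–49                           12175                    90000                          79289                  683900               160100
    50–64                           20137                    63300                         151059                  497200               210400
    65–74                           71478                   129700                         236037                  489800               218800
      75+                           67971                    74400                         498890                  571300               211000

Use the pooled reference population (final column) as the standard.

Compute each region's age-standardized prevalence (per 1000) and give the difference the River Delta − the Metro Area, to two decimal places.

Age-specific rates per 1000 for the River Delta: 42.011, 64.494, 135.278, 318.120, 551.103, 913.589.
For the Metro Area: 26.952, 54.171, 115.937, 303.819, 481.905, 873.254.
Standard total = 1066700; weights = 0.0939, 0.1558, 0.1501, 0.1972, 0.2051, 0.1978.
The River Delta: 0.0939×42.011 + 0.1558×64.494 + 0.1501×135.278 + 0.1972×318.120 + 0.2051×551.103 + 0.1978×913.589 = 390.8010 per 1000.
The Metro Area: 0.0939×26.952 + 0.1558×54.171 + 0.1501×115.937 + 0.1972×303.819 + 0.2051×481.905 + 0.1978×873.254 = 359.8821 per 1000.
Difference = 390.8010 − 359.8821 = 30.9188.

30.92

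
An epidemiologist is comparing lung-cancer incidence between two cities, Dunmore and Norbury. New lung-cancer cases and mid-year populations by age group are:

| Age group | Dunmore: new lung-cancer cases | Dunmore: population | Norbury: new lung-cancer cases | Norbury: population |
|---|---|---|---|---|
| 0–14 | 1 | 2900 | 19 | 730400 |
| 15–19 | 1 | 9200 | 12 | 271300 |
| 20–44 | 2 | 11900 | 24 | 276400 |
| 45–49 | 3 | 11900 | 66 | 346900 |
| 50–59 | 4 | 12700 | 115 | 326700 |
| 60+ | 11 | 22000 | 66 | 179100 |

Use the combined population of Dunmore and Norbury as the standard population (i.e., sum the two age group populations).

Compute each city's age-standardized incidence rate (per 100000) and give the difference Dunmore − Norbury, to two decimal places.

Age-specific rates per 100000 for Dunmore: 34.48, 10.87, 16.81, 25.21, 31.50, 50.00.
For Norbury: 2.60, 4.42, 8.68, 19.03, 35.20, 36.85.
Combined standard total = 2201400; weights = 0.3331, 0.1274, 0.1310, 0.1630, 0.1542, 0.0914.
Dunmore: 0.3331×34.48 + 0.1274×10.87 + 0.1310×16.81 + 0.1630×25.21 + 0.1542×31.50 + 0.0914×50.00 = 28.6048 per 100000.
Norbury: 0.3331×2.60 + 0.1274×4.42 + 0.1310×8.68 + 0.1630×19.03 + 0.1542×35.20 + 0.0914×36.85 = 14.4616 per 100000.
Difference = 28.6048 − 14.4616 = 14.1432.

14.14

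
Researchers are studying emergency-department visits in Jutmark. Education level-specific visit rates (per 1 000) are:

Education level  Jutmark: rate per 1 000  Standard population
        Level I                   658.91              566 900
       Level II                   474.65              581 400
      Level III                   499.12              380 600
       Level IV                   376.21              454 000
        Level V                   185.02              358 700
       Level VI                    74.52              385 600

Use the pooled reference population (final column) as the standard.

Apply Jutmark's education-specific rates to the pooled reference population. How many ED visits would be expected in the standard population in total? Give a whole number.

Expected ED visits = Σ (standard pop × education-specific rate ÷ 1 000)
= 566 900×658.91/1 000 + 581 400×474.65/1 000 + 380 600×499.12/1 000 + 454 000×376.21/1 000 + 358 700×185.02/1 000 + 385 600×74.52/1 000
= 373536.08 + 275961.51 + 189965.07 + 170799.34 + 66366.67 + 28734.91 = 1105363.59.

1105364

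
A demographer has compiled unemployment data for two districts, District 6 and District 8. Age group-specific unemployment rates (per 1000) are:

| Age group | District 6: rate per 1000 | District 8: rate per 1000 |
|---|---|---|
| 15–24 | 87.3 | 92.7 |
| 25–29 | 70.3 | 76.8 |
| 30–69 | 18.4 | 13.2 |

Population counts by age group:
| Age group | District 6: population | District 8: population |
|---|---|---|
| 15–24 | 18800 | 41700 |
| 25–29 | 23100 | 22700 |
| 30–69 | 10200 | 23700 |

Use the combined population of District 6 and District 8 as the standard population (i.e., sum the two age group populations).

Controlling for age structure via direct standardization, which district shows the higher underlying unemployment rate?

Combined standard total = 140200; weights = 0.4315, 0.3267, 0.2418.
District 6: 0.4315×87.3 + 0.3267×70.3 + 0.2418×18.4 = 65.0867 per 1000.
District 8: 0.4315×92.7 + 0.3267×76.8 + 0.2418×13.2 = 68.2830 per 1000.

District 8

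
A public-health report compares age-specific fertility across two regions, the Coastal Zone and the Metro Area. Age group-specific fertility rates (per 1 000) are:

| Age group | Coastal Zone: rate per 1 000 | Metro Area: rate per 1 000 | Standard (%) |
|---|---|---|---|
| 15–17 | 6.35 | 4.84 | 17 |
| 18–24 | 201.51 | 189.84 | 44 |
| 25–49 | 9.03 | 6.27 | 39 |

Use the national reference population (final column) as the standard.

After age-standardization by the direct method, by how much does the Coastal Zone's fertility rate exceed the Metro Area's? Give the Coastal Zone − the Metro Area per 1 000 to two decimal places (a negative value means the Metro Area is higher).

6.47

Standard weights: 0.17, 0.44, 0.39.
The Coastal Zone: 0.1700×6.35 + 0.4400×201.51 + 0.3900×9.03 = 93.2656 per 1 000.
The Metro Area: 0.1700×4.84 + 0.4400×189.84 + 0.3900×6.27 = 86.7977 per 1 000.
Difference = 93.2656 − 86.7977 = 6.4679.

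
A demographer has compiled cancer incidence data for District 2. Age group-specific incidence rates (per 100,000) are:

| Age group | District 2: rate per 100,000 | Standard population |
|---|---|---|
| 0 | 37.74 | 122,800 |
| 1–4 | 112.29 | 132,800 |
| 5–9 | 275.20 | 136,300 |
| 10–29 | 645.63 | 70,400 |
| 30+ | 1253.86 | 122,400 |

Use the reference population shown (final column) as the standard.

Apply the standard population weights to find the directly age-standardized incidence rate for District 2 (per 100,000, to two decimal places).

Standard total = 584,700; weights = 0.2100, 0.2271, 0.2331, 0.1204, 0.2093.
Standardized rate: 0.2100×37.74 + 0.2271×112.29 + 0.2331×275.20 + 0.1204×645.63 + 0.2093×1253.86 = 437.7991 per 100,000.

437.80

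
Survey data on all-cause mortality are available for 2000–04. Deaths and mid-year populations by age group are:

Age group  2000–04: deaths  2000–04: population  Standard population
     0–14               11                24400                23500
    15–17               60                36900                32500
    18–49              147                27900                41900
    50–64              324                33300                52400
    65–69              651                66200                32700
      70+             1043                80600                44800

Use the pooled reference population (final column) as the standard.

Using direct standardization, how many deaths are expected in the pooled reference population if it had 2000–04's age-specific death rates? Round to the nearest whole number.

1695

Age-specific rates per 100000 for 2000–04: 45.08, 162.60, 526.88, 972.97, 983.38, 1294.04.
Expected deaths = Σ (standard pop × age-specific rate ÷ 100000)
= 23500×45.08/100000 + 32500×162.60/100000 + 41900×526.88/100000 + 52400×972.97/100000 + 32700×983.38/100000 + 44800×1294.04/100000
= 10.59 + 52.85 + 220.76 + 509.84 + 321.57 + 579.73 = 1695.34.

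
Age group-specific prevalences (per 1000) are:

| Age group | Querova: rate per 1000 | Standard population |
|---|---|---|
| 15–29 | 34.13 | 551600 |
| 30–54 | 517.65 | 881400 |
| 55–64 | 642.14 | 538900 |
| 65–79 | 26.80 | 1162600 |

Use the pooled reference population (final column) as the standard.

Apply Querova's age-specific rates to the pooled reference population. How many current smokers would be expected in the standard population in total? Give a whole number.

852290

Expected current smokers = Σ (standard pop × age-specific rate ÷ 1000)
= 551600×34.13/1000 + 881400×517.65/1000 + 538900×642.14/1000 + 1162600×26.80/1000
= 18826.11 + 456256.71 + 346049.25 + 31157.68 = 852289.74.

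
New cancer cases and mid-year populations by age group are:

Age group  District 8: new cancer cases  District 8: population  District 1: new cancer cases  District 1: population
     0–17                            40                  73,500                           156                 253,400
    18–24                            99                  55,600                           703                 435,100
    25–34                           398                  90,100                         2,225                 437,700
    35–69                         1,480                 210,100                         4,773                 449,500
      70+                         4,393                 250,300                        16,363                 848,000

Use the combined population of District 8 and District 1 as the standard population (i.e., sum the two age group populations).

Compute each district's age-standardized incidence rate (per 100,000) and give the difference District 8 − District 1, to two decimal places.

Age-specific rates per 100,000 for District 8: 54.42, 178.06, 441.73, 704.43, 1755.09.
For District 1: 61.56, 161.57, 508.34, 1061.85, 1929.60.
Combined standard total = 3,103,300; weights = 0.1053, 0.1581, 0.1701, 0.2125, 0.3539.
District 8: 0.1053×54.42 + 0.1581×178.06 + 0.1701×441.73 + 0.2125×704.43 + 0.3539×1755.09 = 879.8919 per 100,000.
District 1: 0.1053×61.56 + 0.1581×161.57 + 0.1701×508.34 + 0.2125×1061.85 + 0.3539×1929.60 = 1027.0945 per 100,000.
Difference = 879.8919 − 1027.0945 = -147.2026.

-147.20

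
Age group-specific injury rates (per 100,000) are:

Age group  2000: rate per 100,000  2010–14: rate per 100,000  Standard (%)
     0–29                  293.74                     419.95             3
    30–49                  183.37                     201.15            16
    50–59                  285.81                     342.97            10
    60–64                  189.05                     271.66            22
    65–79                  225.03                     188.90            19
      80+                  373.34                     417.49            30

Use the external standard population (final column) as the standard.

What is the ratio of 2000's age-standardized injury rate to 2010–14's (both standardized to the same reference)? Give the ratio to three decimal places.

Standard weights: 0.03, 0.16, 0.10, 0.22, 0.19, 0.30.
2000: 0.0300×293.74 + 0.1600×183.37 + 0.1000×285.81 + 0.2200×189.05 + 0.1900×225.03 + 0.3000×373.34 = 263.0811 per 100,000.
2010–14: 0.0300×419.95 + 0.1600×201.15 + 0.1000×342.97 + 0.2200×271.66 + 0.1900×188.90 + 0.3000×417.49 = 299.9827 per 100,000.
Ratio = 263.0811 ÷ 299.9827 = 0.87699.

0.877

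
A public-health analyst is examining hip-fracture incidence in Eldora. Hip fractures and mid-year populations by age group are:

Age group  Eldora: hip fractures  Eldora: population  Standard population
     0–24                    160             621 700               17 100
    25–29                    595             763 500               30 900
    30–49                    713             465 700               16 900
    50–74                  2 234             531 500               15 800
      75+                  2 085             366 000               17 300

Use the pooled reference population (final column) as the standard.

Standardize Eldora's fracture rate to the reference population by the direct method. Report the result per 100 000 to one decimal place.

223.8

Age-specific rates per 100 000 for Eldora: 25.74, 77.93, 153.10, 420.32, 569.67.
Standard total = 98 000; weights = 0.1745, 0.3153, 0.1724, 0.1612, 0.1765.
Standardized rate: 0.1745×25.74 + 0.3153×77.93 + 0.1724×153.10 + 0.1612×420.32 + 0.1765×569.67 = 223.7955 per 100 000.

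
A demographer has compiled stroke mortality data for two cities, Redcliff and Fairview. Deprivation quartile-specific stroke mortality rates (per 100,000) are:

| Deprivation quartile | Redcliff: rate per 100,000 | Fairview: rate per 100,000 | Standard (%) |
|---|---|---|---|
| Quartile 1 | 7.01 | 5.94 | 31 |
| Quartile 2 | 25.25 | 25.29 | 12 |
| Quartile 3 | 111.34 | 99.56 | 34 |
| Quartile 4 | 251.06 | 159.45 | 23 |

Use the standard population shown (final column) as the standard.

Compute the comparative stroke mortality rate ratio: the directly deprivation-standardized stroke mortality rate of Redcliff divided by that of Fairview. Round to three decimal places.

Standard weights: 0.31, 0.12, 0.34, 0.23.
Redcliff: 0.3100×7.01 + 0.1200×25.25 + 0.3400×111.34 + 0.2300×251.06 = 100.8025 per 100,000.
Fairview: 0.3100×5.94 + 0.1200×25.29 + 0.3400×99.56 + 0.2300×159.45 = 75.4001 per 100,000.
Ratio = 100.8025 ÷ 75.4001 = 1.33690.

1.337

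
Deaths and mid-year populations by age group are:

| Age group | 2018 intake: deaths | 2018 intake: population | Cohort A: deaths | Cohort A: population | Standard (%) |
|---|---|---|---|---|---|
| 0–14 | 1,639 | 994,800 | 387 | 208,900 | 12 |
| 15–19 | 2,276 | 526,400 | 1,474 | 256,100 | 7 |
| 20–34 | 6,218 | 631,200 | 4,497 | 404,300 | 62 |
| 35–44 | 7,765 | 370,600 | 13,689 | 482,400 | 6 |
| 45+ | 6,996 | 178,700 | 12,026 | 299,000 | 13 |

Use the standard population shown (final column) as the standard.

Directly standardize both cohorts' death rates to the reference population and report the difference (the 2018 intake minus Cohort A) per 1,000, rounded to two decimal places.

Age-specific rates per 1,000 for the 2018 intake: 1.648, 4.324, 9.851, 20.953, 39.149.
For Cohort A: 1.853, 5.756, 11.123, 28.377, 40.221.
Standard weights: 0.12, 0.07, 0.62, 0.06, 0.13.
The 2018 intake: 0.1200×1.648 + 0.0700×4.324 + 0.6200×9.851 + 0.0600×20.953 + 0.1300×39.149 = 12.9546 per 1,000.
Cohort A: 0.1200×1.853 + 0.0700×5.756 + 0.6200×11.123 + 0.0600×28.377 + 0.1300×40.221 = 14.4527 per 1,000.
Difference = 12.9546 − 14.4527 = -1.4981.

-1.50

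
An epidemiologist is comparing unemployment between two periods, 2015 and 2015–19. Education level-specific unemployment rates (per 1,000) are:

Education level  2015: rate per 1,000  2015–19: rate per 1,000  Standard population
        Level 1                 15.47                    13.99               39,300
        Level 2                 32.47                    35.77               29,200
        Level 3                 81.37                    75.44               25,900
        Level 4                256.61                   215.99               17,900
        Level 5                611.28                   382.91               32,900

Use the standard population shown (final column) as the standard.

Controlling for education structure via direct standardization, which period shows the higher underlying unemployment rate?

2015

Standard total = 145,200; weights = 0.2707, 0.2011, 0.1784, 0.1233, 0.2266.
2015: 0.2707×15.47 + 0.2011×32.47 + 0.1784×81.37 + 0.1233×256.61 + 0.2266×611.28 = 195.3720 per 1,000.
2015–19: 0.2707×13.99 + 0.2011×35.77 + 0.1784×75.44 + 0.1233×215.99 + 0.2266×382.91 = 137.8247 per 1,000.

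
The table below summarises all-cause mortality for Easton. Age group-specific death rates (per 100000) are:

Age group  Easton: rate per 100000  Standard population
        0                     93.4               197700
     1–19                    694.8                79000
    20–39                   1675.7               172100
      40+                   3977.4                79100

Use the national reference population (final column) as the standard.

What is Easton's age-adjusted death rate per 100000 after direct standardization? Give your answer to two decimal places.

1281.22

Standard total = 527900; weights = 0.3745, 0.1496, 0.3260, 0.1498.
Standardized rate: 0.3745×93.4 + 0.1496×694.8 + 0.3260×1675.7 + 0.1498×3977.4 = 1281.2174 per 100000.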